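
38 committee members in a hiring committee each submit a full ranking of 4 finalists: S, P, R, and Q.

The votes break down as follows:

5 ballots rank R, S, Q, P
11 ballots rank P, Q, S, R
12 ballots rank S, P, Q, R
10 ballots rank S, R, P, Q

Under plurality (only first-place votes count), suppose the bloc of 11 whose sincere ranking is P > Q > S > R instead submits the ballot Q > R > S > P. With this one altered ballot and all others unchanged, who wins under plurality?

S

First-place totals with the altered ballot: S 22, P 0, R 5, Q 11.
The winner is unchanged: still S.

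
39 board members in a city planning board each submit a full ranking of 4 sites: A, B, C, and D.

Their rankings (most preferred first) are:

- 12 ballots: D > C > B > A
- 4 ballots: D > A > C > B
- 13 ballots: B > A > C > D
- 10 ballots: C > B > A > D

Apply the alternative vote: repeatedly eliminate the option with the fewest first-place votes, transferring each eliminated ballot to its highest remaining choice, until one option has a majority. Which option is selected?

B

Round 1: D 16, B 13, C 10, A 0. A has the fewest and is eliminated.
Round 2: D 16, B 13, C 10. C has the fewest and is eliminated.
Round 3: B 23, D 16. B has a majority.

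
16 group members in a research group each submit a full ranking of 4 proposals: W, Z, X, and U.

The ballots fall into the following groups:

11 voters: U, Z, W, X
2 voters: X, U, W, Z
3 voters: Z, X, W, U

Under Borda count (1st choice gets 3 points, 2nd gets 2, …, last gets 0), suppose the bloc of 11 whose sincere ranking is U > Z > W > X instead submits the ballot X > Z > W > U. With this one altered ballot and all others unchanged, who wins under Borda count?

Borda totals with the altered ballot: W 16, Z 31, X 45, U 4.
The switch changes the winner from U to X.

X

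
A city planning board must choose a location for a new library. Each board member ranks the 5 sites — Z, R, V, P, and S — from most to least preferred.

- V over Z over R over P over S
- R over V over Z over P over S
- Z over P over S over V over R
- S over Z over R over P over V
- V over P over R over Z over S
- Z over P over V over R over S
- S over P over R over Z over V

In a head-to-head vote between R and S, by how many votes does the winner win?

Ballots ranking R above S: 4.
Ballots ranking S above R: 3.
R wins 4–3, a margin of 1.

1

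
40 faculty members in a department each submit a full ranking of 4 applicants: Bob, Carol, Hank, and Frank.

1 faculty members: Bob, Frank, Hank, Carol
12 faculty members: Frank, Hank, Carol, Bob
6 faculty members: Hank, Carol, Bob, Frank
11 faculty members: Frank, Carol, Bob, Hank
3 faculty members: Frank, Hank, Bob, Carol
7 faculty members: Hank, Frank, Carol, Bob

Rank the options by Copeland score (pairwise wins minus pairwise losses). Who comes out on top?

Frank

Pairwise results:
  Bob vs Carol: Carol wins 36–4.
  Bob vs Hank: Hank wins 28–12.
  Bob vs Frank: Frank wins 33–7.
  Carol vs Hank: Hank wins 29–11.
  Carol vs Frank: Frank wins 34–6.
  Hank vs Frank: Frank wins 27–13.
Copeland scores (wins − losses):
  Bob: 0 − 3 = -3
  Carol: 1 − 2 = -1
  Hank: 2 − 1 = 1
  Frank: 3 − 0 = 3
Frank has the best Copeland score.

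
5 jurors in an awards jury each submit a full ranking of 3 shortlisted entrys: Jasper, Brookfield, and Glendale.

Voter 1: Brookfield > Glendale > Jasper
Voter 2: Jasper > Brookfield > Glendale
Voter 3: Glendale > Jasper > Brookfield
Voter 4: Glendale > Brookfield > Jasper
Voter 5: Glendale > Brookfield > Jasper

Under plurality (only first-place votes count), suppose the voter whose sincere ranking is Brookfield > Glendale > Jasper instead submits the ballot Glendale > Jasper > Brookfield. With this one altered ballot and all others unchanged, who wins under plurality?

Glendale

First-place totals with the altered ballot: Jasper 1, Brookfield 0, Glendale 4.
The winner is unchanged: still Glendale.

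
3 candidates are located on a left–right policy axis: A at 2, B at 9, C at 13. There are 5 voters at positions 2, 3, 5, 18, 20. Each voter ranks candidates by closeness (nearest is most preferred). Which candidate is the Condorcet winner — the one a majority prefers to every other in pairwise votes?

With single-peaked preferences on a line, the Condorcet winner is the candidate closest to the median voter.
The median voter (position 5) is closest to A at 2.
Check: A vs C — voters closer to A: 3 of 5.

A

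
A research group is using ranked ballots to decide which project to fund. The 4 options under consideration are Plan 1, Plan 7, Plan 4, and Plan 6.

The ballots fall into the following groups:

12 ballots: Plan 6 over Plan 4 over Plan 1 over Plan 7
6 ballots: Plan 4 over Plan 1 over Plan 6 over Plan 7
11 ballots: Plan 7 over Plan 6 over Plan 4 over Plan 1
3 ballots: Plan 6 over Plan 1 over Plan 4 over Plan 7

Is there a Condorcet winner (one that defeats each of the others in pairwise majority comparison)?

Yes

Head-to-head results (32 voters total):
Plan 1 vs Plan 7: Plan 1 wins 21–11.
Plan 1 vs Plan 4: Plan 4 wins 29–3.
Plan 1 vs Plan 6: Plan 6 wins 26–6.
Plan 7 vs Plan 4: Plan 4 wins 21–11.
Plan 7 vs Plan 6: Plan 6 wins 21–11.
Plan 4 vs Plan 6: Plan 6 wins 26–6.
Plan 6 beats each rival — Plan 1 (26–6), Plan 7 (21–11), Plan 4 (26–6) — so Plan 6 is the Condorcet winner.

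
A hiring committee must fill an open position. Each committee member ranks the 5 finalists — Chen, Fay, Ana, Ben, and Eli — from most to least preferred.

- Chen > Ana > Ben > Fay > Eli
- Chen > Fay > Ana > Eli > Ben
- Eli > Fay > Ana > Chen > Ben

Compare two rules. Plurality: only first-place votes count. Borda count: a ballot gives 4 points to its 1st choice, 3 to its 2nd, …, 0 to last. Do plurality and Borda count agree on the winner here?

Yes

Plurality first-place counts: Chen 2, Fay 0, Ana 0, Ben 0, Eli 1 → Chen.
Borda totals: Chen 9, Fay 7, Ana 7, Ben 2, Eli 5 → Chen.
The two rules agree on Chen.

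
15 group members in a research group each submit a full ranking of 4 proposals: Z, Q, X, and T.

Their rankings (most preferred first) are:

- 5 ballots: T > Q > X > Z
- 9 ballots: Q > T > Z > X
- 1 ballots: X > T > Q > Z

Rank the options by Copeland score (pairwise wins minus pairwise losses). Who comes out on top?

Q

Pairwise results:
  Z vs Q: Q wins 15–0.
  Z vs X: Z wins 9–6.
  Z vs T: T wins 15–0.
  Q vs X: Q wins 14–1.
  Q vs T: Q wins 9–6.
  X vs T: T wins 14–1.
Copeland scores (wins − losses):
  Z: 1 − 2 = -1
  Q: 3 − 0 = 3
  X: 0 − 3 = -3
  T: 2 − 1 = 1
Q has the best Copeland score.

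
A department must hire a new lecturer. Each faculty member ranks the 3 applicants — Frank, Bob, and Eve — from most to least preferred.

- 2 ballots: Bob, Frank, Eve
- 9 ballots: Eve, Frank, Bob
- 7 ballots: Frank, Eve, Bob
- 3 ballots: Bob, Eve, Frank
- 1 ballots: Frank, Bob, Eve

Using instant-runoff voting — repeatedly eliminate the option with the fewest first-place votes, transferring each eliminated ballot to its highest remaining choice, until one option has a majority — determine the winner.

Round 1: Eve 9, Frank 8, Bob 5. Bob has the fewest and is eliminated.
Round 2: Eve 12, Frank 10. Eve has a majority.

Eve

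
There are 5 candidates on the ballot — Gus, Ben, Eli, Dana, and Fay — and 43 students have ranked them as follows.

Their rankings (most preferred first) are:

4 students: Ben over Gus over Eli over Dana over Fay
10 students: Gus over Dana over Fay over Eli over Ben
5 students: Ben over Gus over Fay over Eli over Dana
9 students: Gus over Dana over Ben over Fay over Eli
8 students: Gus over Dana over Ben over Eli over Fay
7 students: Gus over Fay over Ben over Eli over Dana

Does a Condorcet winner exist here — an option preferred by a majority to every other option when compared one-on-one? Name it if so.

Head-to-head results (43 voters total):
Gus vs Ben: Gus wins 34–9.
Gus vs Eli: Gus wins 43–0.
Gus vs Dana: Gus wins 43–0.
Gus vs Fay: Gus wins 43–0.
Ben vs Eli: Ben wins 33–10.
Ben vs Dana: Dana wins 27–16.
Ben vs Fay: Ben wins 26–17.
Eli vs Dana: Dana wins 27–16.
Eli vs Fay: Fay wins 31–12.
Dana vs Fay: Dana wins 31–12.
Gus beats each rival — Ben (34–9), Eli (43–0), Dana (43–0), Fay (43–0) — so Gus is the Condorcet winner.

Gus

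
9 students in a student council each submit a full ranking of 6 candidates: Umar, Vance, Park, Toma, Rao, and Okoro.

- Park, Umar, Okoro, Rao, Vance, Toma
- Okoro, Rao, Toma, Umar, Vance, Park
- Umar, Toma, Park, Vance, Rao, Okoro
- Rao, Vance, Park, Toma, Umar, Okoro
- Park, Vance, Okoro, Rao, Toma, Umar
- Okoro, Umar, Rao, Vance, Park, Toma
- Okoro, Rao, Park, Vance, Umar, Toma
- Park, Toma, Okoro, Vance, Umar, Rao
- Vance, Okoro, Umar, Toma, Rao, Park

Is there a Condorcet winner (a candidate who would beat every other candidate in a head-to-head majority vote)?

No

Head-to-head results (9 voters total):
Umar vs Vance: Vance wins 5–4.
Umar vs Park: Park wins 5–4.
Umar vs Toma: Umar wins 5–4.
Umar vs Rao: Umar wins 5–4.
Umar vs Okoro: Okoro wins 6–3.
Vance vs Park: Park wins 5–4.
Vance vs Toma: Vance wins 6–3.
Vance vs Rao: Rao wins 5–4.
Vance vs Okoro: Okoro wins 5–4.
Park vs Toma: Park wins 6–3.
Park vs Rao: Rao wins 5–4.
Park vs Okoro: Park wins 5–4.
Toma vs Rao: Rao wins 6–3.
Toma vs Okoro: Okoro wins 6–3.
Rao vs Okoro: Okoro wins 7–2.
No candidate beats all others: Umar beats Rao beats Vance beats Umar, a majority cycle.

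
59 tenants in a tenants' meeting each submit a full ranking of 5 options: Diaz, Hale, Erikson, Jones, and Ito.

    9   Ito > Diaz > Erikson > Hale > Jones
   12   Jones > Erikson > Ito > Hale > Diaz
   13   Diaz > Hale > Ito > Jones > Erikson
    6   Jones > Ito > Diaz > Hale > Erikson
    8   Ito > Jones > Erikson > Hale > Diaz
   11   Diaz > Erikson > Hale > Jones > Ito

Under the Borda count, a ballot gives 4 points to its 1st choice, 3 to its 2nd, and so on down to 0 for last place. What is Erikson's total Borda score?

Borda scores:
  Diaz: 9·3 + 12·0 + 13·4 + 6·2 + 8·0 + 11·4 = 135
  Hale: 9·1 + 12·1 + 13·3 + 6·1 + 8·1 + 11·2 = 96
  Erikson: 9·2 + 12·3 + 13·0 + 6·0 + 8·2 + 11·3 = 103
  Jones: 9·0 + 12·4 + 13·1 + 6·4 + 8·3 + 11·1 = 120
  Ito: 9·4 + 12·2 + 13·2 + 6·3 + 8·4 + 11·0 = 136

103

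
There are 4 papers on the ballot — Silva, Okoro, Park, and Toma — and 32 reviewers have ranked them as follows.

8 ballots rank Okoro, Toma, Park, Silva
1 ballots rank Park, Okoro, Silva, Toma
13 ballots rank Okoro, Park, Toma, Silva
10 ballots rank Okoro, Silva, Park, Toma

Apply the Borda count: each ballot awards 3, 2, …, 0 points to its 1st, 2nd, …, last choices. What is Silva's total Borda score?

21

Borda scores:
  Silva: 8·0 + 1 + 13·0 + 10·2 = 21
  Okoro: 8·3 + 2 + 13·3 + 10·3 = 95
  Park: 8·1 + 3 + 13·2 + 10·1 = 47
  Toma: 8·2 + 0 + 13·1 + 10·0 = 29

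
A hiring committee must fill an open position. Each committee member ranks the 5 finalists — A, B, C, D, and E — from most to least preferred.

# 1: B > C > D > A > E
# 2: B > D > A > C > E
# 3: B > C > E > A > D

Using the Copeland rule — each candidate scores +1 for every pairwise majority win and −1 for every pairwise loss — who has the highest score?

Pairwise results:
  A vs B: B wins 3–0.
  A vs C: C wins 2–1.
  A vs D: D wins 2–1.
  A vs E: A wins 2–1.
  B vs C: B wins 3–0.
  B vs D: B wins 3–0.
  B vs E: B wins 3–0.
  C vs D: C wins 2–1.
  C vs E: C wins 3–0.
  D vs E: D wins 2–1.
Copeland scores (wins − losses):
  A: 1 − 3 = -2
  B: 4 − 0 = 4
  C: 3 − 1 = 2
  D: 2 − 2 = 0
  E: 0 − 4 = -4
B has the best Copeland score.

B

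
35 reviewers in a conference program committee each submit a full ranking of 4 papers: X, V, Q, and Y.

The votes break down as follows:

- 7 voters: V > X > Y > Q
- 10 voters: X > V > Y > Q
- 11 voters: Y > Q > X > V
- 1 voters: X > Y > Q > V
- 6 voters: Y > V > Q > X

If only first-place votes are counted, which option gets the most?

First-place vote totals:
  X: 11
  V: 7
  Q: 0
  Y: 17
Y has the most first-place votes.

Y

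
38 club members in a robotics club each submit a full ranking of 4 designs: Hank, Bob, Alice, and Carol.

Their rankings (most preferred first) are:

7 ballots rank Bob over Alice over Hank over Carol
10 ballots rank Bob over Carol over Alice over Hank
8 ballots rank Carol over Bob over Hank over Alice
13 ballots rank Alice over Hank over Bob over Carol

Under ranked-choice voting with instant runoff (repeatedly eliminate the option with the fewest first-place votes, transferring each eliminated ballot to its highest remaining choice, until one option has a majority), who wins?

Bob

Round 1: Bob 17, Alice 13, Carol 8, Hank 0. Hank has the fewest and is eliminated.
Round 2: Bob 17, Alice 13, Carol 8. Carol has the fewest and is eliminated.
Round 3: Bob 25, Alice 13. Bob has a majority.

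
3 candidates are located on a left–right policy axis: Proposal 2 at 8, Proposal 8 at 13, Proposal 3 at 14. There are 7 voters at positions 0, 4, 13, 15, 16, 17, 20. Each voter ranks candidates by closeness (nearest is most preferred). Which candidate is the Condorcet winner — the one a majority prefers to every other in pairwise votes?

With single-peaked preferences on a line, the Condorcet winner is the candidate closest to the median voter.
The median voter (position 15) is closest to Proposal 3 at 14.
Check: Proposal 3 vs Proposal 8 — voters closer to Proposal 3: 4 of 7.

Proposal 3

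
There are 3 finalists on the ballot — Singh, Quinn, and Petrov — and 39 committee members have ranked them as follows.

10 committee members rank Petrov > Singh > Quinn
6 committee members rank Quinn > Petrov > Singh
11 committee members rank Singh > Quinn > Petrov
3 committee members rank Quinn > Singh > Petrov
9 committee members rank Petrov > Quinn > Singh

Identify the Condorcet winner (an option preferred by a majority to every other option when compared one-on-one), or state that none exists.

No Condorcet winner

Head-to-head results (39 voters total):
Singh vs Quinn: Singh wins 21–18.
Singh vs Petrov: Petrov wins 25–14.
Quinn vs Petrov: Quinn wins 20–19.
No candidate beats all others: Singh beats Quinn beats Petrov beats Singh, a majority cycle.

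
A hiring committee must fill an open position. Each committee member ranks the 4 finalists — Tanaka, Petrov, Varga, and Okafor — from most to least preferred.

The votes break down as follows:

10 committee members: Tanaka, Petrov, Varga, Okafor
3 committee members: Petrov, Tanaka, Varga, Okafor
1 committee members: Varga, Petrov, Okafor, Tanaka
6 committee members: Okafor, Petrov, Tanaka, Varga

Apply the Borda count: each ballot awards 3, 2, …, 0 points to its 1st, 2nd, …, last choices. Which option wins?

Borda scores:
  Tanaka: 10·3 + 3·2 + 0 + 6·1 = 42
  Petrov: 10·2 + 3·3 + 2 + 6·2 = 43
  Varga: 10·1 + 3·1 + 3 + 6·0 = 16
  Okafor: 10·0 + 3·0 + 1 + 6·3 = 19
Petrov has the highest total.

Petrov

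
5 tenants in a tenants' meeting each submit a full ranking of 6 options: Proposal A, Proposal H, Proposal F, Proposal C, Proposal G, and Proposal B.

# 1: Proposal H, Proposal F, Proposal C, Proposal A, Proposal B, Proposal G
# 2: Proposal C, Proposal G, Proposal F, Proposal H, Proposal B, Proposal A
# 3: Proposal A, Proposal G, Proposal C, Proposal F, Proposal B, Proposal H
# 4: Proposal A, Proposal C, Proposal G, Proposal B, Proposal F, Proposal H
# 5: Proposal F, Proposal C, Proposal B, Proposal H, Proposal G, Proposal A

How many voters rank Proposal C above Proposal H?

Ballots ranking Proposal C above Proposal H: 4.
Ballots ranking Proposal H above Proposal C: 1.
So 4 of 5 voters prefer Proposal C to Proposal H.

4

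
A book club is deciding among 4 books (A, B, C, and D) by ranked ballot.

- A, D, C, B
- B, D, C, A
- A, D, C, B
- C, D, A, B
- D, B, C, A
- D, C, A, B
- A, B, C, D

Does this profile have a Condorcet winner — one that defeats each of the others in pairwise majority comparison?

Head-to-head results (7 voters total):
A vs B: A wins 5–2.
A vs C: C wins 4–3.
A vs D: D wins 4–3.
B vs C: C wins 4–3.
B vs D: D wins 5–2.
C vs D: D wins 5–2.
D beats each rival — A (4–3), B (5–2), C (5–2) — so D is the Condorcet winner.

Yes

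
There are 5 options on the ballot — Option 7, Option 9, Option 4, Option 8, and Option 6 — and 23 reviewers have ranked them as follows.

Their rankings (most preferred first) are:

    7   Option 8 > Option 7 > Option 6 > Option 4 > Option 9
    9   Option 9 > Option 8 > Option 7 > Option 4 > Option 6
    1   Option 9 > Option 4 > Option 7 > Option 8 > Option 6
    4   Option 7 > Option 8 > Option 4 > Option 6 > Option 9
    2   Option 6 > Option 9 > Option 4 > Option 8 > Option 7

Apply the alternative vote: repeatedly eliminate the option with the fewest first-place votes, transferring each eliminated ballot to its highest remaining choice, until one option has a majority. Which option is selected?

Round 1: Option 9 10, Option 8 7, Option 7 4, Option 6 2, Option 4 0. Option 4 has the fewest and is eliminated.
Round 2: Option 9 10, Option 8 7, Option 7 4, Option 6 2. Option 6 has the fewest and is eliminated.
Round 3: Option 9 12, Option 8 7, Option 7 4. Option 9 has a majority.

Option 9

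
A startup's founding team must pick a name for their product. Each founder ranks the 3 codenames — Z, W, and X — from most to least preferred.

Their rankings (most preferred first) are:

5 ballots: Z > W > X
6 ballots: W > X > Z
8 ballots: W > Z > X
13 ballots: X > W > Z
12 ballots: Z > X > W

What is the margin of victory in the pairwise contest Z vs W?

Ballots ranking Z above W: 5+12 = 17.
Ballots ranking W above Z: 6+8+13 = 27.
W wins 27–17, a margin of 10.

10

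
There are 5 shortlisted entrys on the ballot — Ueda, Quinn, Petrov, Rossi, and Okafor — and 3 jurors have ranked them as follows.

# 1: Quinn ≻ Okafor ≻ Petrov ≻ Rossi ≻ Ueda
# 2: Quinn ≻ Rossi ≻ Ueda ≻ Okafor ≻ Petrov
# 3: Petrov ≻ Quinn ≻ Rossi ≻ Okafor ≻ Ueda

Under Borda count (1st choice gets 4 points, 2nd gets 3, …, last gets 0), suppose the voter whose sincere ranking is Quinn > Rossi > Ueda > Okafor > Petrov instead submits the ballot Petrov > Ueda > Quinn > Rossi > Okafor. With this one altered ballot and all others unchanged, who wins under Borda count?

Petrov

Borda totals with the altered ballot: Ueda 3, Quinn 9, Petrov 10, Rossi 4, Okafor 4.
The switch changes the winner from Quinn to Petrov.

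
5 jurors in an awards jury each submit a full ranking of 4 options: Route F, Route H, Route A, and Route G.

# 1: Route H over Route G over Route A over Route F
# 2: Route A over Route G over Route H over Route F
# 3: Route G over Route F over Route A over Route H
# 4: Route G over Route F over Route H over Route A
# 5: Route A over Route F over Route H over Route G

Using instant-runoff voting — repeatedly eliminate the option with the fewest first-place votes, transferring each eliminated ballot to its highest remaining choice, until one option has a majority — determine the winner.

Round 1: Route A 2, Route G 2, Route H 1, Route F 0. Route F has the fewest and is eliminated.
Round 2: Route A 2, Route G 2, Route H 1. Route H has the fewest and is eliminated.
Round 3: Route G 3, Route A 2. Route G has a majority.

Route G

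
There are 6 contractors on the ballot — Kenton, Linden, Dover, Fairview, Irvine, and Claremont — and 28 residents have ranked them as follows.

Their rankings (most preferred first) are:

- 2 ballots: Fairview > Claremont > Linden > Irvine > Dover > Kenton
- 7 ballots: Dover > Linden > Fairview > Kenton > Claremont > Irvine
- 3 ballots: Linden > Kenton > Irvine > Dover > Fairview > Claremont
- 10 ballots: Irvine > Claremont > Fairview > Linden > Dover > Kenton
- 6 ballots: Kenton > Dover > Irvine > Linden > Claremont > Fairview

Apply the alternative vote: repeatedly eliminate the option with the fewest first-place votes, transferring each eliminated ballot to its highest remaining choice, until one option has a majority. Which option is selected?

Round 1: Irvine 10, Dover 7, Kenton 6, Linden 3, Fairview 2, Claremont 0. Claremont has the fewest and is eliminated.
Round 2: Irvine 10, Dover 7, Kenton 6, Linden 3, Fairview 2. Fairview has the fewest and is eliminated.
Round 3: Irvine 10, Dover 7, Kenton 6, Linden 5. Linden has the fewest and is eliminated.
Round 4: Irvine 12, Kenton 9, Dover 7. Dover has the fewest and is eliminated.
Round 5: Kenton 16, Irvine 12. Kenton has a majority.

Kenton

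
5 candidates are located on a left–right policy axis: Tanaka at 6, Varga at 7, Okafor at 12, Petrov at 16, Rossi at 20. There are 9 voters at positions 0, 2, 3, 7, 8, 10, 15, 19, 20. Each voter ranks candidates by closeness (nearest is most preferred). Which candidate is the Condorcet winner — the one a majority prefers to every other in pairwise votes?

Varga

With single-peaked preferences on a line, the Condorcet winner is the candidate closest to the median voter.
The median voter (position 8) is closest to Varga at 7.
Check: Varga vs Rossi — voters closer to Varga: 6 of 9.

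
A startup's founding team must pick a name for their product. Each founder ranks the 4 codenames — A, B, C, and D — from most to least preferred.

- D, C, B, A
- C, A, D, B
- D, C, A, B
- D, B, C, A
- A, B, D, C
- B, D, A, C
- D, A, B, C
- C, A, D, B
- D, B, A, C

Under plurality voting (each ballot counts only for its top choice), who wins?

D

First-place vote totals:
  A: 1
  B: 1
  C: 2
  D: 5
D has the most first-place votes.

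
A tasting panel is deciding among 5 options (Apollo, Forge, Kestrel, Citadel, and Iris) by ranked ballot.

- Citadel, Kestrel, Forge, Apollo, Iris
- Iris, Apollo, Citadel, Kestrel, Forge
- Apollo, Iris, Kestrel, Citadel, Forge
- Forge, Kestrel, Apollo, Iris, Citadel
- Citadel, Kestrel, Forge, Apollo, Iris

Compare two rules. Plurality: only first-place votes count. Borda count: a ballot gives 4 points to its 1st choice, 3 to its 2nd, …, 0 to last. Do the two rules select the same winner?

No

Plurality first-place counts: Apollo 1, Forge 1, Kestrel 0, Citadel 2, Iris 1 → Citadel.
Borda totals: Apollo 11, Forge 8, Kestrel 12, Citadel 11, Iris 8 → Kestrel.
The two rules disagree: plurality picks Citadel, Borda picks Kestrel.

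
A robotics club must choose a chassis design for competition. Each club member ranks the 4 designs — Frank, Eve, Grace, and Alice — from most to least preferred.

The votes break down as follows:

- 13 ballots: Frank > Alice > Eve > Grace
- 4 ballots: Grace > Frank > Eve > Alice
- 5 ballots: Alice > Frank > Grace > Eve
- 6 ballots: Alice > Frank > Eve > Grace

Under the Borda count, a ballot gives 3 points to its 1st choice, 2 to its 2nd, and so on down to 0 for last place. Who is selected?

Borda scores:
  Frank: 13·3 + 4·2 + 5·2 + 6·2 = 69
  Eve: 13·1 + 4·1 + 5·0 + 6·1 = 23
  Grace: 13·0 + 4·3 + 5·1 + 6·0 = 17
  Alice: 13·2 + 4·0 + 5·3 + 6·3 = 59
Frank has the highest total.

Frank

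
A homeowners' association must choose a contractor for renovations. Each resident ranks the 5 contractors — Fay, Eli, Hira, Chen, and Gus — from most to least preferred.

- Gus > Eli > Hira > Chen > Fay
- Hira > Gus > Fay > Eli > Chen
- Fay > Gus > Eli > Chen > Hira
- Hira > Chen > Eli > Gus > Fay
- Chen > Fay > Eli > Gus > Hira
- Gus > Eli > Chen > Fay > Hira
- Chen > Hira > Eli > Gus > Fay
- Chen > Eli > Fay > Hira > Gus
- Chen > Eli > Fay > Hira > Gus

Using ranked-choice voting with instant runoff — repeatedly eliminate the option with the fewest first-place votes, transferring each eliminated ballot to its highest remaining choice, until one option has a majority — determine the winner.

Round 1: Chen 4, Hira 2, Gus 2, Fay 1, Eli 0. Eli has the fewest and is eliminated.
Round 2: Chen 4, Hira 2, Gus 2, Fay 1. Fay has the fewest and is eliminated.
Round 3: Chen 4, Gus 3, Hira 2. Hira has the fewest and is eliminated.
Round 4: Chen 5, Gus 4. Chen has a majority.

Chen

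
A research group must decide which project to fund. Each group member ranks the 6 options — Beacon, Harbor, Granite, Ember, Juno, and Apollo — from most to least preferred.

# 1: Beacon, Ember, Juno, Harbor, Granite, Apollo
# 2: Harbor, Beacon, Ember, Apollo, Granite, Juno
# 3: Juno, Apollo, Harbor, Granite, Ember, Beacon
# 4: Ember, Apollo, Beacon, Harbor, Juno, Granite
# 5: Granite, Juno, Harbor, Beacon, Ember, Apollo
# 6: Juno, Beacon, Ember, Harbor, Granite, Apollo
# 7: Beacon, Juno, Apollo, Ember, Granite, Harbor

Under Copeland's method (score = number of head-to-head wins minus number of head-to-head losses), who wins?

Beacon

Pairwise results:
  Beacon vs Harbor: Beacon wins 4–3.
  Beacon vs Granite: Beacon wins 5–2.
  Beacon vs Ember: Beacon wins 5–2.
  Beacon vs Juno: Beacon wins 4–3.
  Beacon vs Apollo: Beacon wins 5–2.
  Harbor vs Granite: Harbor wins 5–2.
  Harbor vs Ember: Ember wins 4–3.
  Harbor vs Juno: Juno wins 5–2.
  Harbor vs Apollo: Harbor wins 4–3.
  Granite vs Ember: Ember wins 5–2.
  Granite vs Juno: Juno wins 5–2.
  Granite vs Apollo: Apollo wins 4–3.
  Ember vs Juno: Juno wins 4–3.
  Ember vs Apollo: Ember wins 5–2.
  Juno vs Apollo: Juno wins 5–2.
Copeland scores (wins − losses):
  Beacon: 5 − 0 = 5
  Harbor: 2 − 3 = -1
  Granite: 0 − 5 = -5
  Ember: 3 − 2 = 1
  Juno: 4 − 1 = 3
  Apollo: 1 − 4 = -3
Beacon has the best Copeland score.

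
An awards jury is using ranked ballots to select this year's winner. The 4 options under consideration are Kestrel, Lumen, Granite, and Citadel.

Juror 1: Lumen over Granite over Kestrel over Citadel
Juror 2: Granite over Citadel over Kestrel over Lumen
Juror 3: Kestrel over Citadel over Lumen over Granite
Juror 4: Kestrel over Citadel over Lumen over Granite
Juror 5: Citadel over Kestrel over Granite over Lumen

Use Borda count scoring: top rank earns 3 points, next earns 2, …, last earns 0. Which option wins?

Borda scores:
  Kestrel: 1 + 1 + 3 + 3 + 2 = 10
  Lumen: 3 + 0 + 1 + 1 + 0 = 5
  Granite: 2 + 3 + 0 + 0 + 1 = 6
  Citadel: 0 + 2 + 2 + 2 + 3 = 9
Kestrel has the highest total.

Kestrel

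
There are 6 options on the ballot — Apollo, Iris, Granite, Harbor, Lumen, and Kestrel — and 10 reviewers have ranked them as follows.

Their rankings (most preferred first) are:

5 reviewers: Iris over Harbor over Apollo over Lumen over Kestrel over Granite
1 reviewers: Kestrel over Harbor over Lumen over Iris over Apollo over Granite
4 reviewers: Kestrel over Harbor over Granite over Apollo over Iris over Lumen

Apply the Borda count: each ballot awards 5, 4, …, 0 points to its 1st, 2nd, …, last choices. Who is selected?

Borda scores:
  Apollo: 5·3 + 1 + 4·2 = 24
  Iris: 5·5 + 2 + 4·1 = 31
  Granite: 5·0 + 0 + 4·3 = 12
  Harbor: 5·4 + 4 + 4·4 = 40
  Lumen: 5·2 + 3 + 4·0 = 13
  Kestrel: 5·1 + 5 + 4·5 = 30
Harbor has the highest total.

Harbor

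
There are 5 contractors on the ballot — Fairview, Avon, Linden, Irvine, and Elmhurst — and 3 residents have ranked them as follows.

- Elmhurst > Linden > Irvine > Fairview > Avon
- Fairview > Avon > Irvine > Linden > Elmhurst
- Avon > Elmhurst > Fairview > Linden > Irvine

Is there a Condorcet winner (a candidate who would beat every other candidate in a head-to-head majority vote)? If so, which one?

Head-to-head results (3 voters total):
Fairview vs Avon: Fairview wins 2–1.
Fairview vs Linden: Fairview wins 2–1.
Fairview vs Irvine: Fairview wins 2–1.
Fairview vs Elmhurst: Elmhurst wins 2–1.
Avon vs Linden: Avon wins 2–1.
Avon vs Irvine: Avon wins 2–1.
Avon vs Elmhurst: Avon wins 2–1.
Linden vs Irvine: Linden wins 2–1.
Linden vs Elmhurst: Elmhurst wins 2–1.
Irvine vs Elmhurst: Elmhurst wins 2–1.
No candidate beats all others: Fairview beats Avon beats Elmhurst beats Fairview, a majority cycle.

There is no Condorcet winner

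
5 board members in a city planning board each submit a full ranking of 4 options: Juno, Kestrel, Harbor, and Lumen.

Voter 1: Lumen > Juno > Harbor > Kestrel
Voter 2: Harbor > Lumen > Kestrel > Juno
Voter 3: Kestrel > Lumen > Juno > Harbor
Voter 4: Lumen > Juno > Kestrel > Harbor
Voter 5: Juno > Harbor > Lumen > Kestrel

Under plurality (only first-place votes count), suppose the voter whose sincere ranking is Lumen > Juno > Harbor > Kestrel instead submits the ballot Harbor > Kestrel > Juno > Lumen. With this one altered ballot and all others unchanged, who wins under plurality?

First-place totals with the altered ballot: Juno 1, Kestrel 1, Harbor 2, Lumen 1.
The switch changes the winner from Lumen to Harbor.

Harbor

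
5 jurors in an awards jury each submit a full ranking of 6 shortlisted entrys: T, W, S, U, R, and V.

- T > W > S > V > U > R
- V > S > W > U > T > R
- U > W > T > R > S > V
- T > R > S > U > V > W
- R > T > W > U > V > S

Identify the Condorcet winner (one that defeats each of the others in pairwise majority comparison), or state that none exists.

Head-to-head results (5 voters total):
T vs W: T wins 3–2.
T vs S: T wins 4–1.
T vs U: T wins 3–2.
T vs R: T wins 4–1.
T vs V: T wins 4–1.
W vs S: W wins 3–2.
W vs U: W wins 3–2.
W vs R: W wins 3–2.
W vs V: W wins 3–2.
S vs U: S wins 3–2.
S vs R: R wins 3–2.
S vs V: S wins 3–2.
U vs R: U wins 3–2.
U vs V: U wins 3–2.
R vs V: R wins 3–2.
T beats each rival — W (3–2), S (4–1), U (3–2), R (4–1), V (4–1) — so T is the Condorcet winner.

T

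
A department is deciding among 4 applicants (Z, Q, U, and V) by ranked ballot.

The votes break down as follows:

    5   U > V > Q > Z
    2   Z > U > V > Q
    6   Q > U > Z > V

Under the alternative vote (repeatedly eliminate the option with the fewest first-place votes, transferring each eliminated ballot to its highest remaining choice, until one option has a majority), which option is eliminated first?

Round 1: Q 6, U 5, Z 2, V 0. V has the fewest and is eliminated.
Round 2: Q 6, U 5, Z 2. Z has the fewest and is eliminated.
Round 3: U 7, Q 6. U has a majority.

V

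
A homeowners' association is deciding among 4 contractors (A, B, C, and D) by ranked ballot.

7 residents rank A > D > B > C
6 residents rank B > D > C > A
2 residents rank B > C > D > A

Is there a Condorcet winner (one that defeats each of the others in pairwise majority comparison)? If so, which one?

Head-to-head results (15 voters total):
A vs B: B wins 8–7.
A vs C: C wins 8–7.
A vs D: D wins 8–7.
B vs C: B wins 15–0.
B vs D: B wins 8–7.
C vs D: D wins 13–2.
B beats each rival — A (8–7), C (15–0), D (8–7) — so B is the Condorcet winner.

B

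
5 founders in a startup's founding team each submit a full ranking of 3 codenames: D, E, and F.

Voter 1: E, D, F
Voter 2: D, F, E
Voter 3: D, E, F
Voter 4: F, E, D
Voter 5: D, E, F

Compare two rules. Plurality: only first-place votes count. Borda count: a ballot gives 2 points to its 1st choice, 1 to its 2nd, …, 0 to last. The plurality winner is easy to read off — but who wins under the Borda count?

Plurality first-place counts: D 3, E 1, F 1 → D.
Borda totals: D 7, E 5, F 3 → D.

D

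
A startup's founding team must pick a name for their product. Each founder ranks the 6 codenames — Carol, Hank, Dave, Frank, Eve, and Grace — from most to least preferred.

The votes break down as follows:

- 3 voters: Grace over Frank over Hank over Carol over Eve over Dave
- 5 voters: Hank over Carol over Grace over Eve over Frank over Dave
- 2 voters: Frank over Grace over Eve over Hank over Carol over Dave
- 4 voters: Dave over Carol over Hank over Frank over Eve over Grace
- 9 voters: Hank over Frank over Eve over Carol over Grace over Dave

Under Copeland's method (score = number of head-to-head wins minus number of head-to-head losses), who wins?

Hank

Pairwise results:
  Carol vs Hank: Hank wins 19–4.
  Carol vs Dave: Carol wins 19–4.
  Carol vs Frank: Frank wins 14–9.
  Carol vs Eve: Carol wins 12–11.
  Carol vs Grace: Carol wins 18–5.
  Hank vs Dave: Hank wins 19–4.
  Hank vs Frank: Hank wins 18–5.
  Hank vs Eve: Hank wins 21–2.
  Hank vs Grace: Hank wins 18–5.
  Dave vs Frank: Frank wins 19–4.
  Dave vs Eve: Eve wins 19–4.
  Dave vs Grace: Grace wins 19–4.
  Frank vs Eve: Frank wins 18–5.
  Frank vs Grace: Frank wins 15–8.
  Eve vs Grace: Eve wins 13–10.
Copeland scores (wins − losses):
  Carol: 3 − 2 = 1
  Hank: 5 − 0 = 5
  Dave: 0 − 5 = -5
  Frank: 4 − 1 = 3
  Eve: 2 − 3 = -1
  Grace: 1 − 4 = -3
Hank has the best Copeland score.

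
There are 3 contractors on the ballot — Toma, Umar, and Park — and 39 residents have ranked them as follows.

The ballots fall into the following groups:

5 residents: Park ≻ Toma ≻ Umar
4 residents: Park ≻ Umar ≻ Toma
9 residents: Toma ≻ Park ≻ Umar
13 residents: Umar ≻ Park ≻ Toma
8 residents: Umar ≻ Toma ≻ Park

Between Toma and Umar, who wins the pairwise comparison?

Umar

Ballots ranking Toma above Umar: 5+9 = 14.
Ballots ranking Umar above Toma: 4+13+8 = 25.
Umar wins the head-to-head, 25–14.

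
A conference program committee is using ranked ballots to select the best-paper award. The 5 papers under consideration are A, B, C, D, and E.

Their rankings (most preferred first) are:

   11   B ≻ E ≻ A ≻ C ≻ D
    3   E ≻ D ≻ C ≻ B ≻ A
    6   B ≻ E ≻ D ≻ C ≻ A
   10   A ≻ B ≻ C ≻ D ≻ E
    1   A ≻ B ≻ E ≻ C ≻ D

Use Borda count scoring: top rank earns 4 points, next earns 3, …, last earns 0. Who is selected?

B

Borda scores:
  A: 11·2 + 3·0 + 6·0 + 10·4 + 4 = 66
  B: 11·4 + 3·1 + 6·4 + 10·3 + 3 = 104
  C: 11·1 + 3·2 + 6·1 + 10·2 + 1 = 44
  D: 11·0 + 3·3 + 6·2 + 10·1 + 0 = 31
  E: 11·3 + 3·4 + 6·3 + 10·0 + 2 = 65
B has the highest total.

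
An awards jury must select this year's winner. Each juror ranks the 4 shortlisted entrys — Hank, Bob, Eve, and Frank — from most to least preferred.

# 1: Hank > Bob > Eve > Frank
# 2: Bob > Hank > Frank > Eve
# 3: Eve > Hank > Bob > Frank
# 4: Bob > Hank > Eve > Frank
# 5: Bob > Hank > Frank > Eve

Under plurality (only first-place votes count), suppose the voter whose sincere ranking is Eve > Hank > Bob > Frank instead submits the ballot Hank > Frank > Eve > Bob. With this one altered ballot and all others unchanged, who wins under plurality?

Bob

First-place totals with the altered ballot: Hank 2, Bob 3, Eve 0, Frank 0.
The winner is unchanged: still Bob.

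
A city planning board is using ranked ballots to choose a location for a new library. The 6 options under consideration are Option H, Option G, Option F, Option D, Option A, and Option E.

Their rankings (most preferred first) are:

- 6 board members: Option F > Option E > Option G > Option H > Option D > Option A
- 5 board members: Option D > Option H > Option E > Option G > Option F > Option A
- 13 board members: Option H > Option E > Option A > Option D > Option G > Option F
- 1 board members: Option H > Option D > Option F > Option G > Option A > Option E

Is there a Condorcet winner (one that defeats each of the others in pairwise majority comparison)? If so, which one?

Head-to-head results (25 voters total):
Option H vs Option G: Option H wins 19–6.
Option H vs Option F: Option H wins 19–6.
Option H vs Option D: Option H wins 20–5.
Option H vs Option A: Option H wins 25–0.
Option H vs Option E: Option H wins 19–6.
Option G vs Option F: Option G wins 18–7.
Option G vs Option D: Option D wins 19–6.
Option G vs Option A: Option A wins 13–12.
Option G vs Option E: Option E wins 24–1.
Option F vs Option D: Option D wins 19–6.
Option F vs Option A: Option A wins 13–12.
Option F vs Option E: Option E wins 18–7.
Option D vs Option A: Option A wins 13–12.
Option D vs Option E: Option E wins 19–6.
Option A vs Option E: Option E wins 24–1.
Option H beats each rival — Option G (19–6), Option F (19–6), Option D (20–5), Option A (25–0), Option E (19–6) — so Option H is the Condorcet winner.

Option H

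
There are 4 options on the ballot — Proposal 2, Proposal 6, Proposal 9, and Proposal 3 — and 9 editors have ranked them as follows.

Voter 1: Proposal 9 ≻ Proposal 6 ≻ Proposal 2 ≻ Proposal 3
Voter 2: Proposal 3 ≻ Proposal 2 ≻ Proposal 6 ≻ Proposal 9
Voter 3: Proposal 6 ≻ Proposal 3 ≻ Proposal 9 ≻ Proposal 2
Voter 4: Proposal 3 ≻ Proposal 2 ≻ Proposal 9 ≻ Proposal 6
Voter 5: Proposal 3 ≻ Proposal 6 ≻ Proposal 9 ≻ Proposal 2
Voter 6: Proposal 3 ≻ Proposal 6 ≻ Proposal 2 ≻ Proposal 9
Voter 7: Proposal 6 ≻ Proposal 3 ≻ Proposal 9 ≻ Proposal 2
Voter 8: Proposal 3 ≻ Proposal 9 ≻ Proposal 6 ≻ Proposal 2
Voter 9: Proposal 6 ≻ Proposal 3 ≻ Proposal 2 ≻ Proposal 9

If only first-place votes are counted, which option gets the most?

Proposal 3

First-place vote totals:
  Proposal 2: 0
  Proposal 6: 3
  Proposal 9: 1
  Proposal 3: 5
Proposal 3 has the most first-place votes.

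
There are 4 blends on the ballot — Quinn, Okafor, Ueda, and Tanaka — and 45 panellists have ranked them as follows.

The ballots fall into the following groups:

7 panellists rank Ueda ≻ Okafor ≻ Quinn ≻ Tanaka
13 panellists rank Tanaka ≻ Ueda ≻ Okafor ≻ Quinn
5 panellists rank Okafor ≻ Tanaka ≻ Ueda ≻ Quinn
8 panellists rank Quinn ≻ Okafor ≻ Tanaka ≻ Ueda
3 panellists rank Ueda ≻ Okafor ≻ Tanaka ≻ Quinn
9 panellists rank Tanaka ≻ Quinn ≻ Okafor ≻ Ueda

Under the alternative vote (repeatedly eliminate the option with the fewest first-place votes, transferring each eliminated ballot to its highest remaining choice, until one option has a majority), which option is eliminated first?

Round 1: Tanaka 22, Ueda 10, Quinn 8, Okafor 5. Okafor has the fewest and is eliminated.
Round 2: Tanaka 27, Ueda 10, Quinn 8. Tanaka has a majority.

Okafor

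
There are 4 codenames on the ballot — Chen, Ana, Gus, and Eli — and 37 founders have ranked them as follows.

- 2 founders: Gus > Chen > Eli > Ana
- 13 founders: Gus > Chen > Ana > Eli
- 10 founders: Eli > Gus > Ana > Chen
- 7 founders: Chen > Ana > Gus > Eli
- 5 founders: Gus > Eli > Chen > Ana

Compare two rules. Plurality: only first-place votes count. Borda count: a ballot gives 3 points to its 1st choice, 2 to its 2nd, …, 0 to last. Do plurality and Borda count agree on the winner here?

Yes

Plurality first-place counts: Chen 7, Ana 0, Gus 20, Eli 10 → Gus.
Borda totals: Chen 56, Ana 37, Gus 87, Eli 42 → Gus.
The two rules agree on Gus.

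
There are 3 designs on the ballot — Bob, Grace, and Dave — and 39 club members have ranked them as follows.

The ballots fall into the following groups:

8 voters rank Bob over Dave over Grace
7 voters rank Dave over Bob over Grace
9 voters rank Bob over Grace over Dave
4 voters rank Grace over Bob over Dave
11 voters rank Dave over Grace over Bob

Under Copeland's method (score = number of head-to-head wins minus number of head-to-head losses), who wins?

Pairwise results:
  Bob vs Grace: Bob wins 24–15.
  Bob vs Dave: Bob wins 21–18.
  Grace vs Dave: Dave wins 26–13.
Copeland scores (wins − losses):
  Bob: 2 − 0 = 2
  Grace: 0 − 2 = -2
  Dave: 1 − 1 = 0
Bob has the best Copeland score.

Bob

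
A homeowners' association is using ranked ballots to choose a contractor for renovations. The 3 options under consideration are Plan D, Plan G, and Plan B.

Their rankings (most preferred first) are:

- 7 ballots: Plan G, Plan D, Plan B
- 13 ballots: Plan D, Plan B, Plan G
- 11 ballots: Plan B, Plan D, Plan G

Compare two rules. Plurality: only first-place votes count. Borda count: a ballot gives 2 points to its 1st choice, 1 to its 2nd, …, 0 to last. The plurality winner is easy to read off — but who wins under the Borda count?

Plan D

Plurality first-place counts: Plan D 13, Plan G 7, Plan B 11 → Plan D.
Borda totals: Plan D 44, Plan G 14, Plan B 35 → Plan D.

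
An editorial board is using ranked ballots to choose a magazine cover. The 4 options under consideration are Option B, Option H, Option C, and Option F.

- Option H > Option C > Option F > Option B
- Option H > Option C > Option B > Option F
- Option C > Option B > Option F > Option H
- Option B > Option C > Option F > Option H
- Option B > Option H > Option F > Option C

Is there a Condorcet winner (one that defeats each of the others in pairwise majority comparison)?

No

Head-to-head results (5 voters total):
Option B vs Option H: Option B wins 3–2.
Option B vs Option C: Option C wins 3–2.
Option B vs Option F: Option B wins 4–1.
Option H vs Option C: Option H wins 3–2.
Option H vs Option F: Option H wins 3–2.
Option C vs Option F: Option C wins 4–1.
No candidate beats all others: Option B beats Option H beats Option C beats Option B, a majority cycle.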